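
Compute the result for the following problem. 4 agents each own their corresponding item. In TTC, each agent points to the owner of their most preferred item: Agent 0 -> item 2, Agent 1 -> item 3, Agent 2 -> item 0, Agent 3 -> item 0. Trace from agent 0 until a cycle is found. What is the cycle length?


Step 1: Trace the pointer graph from agent 0: 0 -> 2 -> 0
Step 2: A cycle is detected when we revisit agent 0
Step 3: The cycle is: 0 -> 2 -> 0
Step 4: Cycle length = 2

2


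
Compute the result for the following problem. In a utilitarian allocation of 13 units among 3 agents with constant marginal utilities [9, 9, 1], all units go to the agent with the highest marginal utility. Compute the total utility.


Step 1: The marginal utilities are [9, 9, 1]
Step 2: The highest marginal utility is 9
Step 3: All 13 units go to that agent
Step 4: Total utility = 9 * 13 = 117

117


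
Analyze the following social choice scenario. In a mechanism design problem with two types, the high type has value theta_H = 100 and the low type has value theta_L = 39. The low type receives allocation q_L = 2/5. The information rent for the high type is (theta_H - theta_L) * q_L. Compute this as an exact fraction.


Step 1: theta_H - theta_L = 100 - 39 = 61
Step 2: Information rent = (theta_H - theta_L) * q_L
Step 3: = 61 * 2/5
Step 4: = 122/5

122/5


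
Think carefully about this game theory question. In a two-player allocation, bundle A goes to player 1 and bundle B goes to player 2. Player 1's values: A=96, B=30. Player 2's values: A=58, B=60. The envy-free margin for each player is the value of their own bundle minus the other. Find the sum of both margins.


Step 1: Player 1's margin = v1(A) - v1(B) = 96 - 30 = 66
Step 2: Player 2's margin = v2(B) - v2(A) = 60 - 58 = 2
Step 3: Total margin = 66 + 2 = 68

68


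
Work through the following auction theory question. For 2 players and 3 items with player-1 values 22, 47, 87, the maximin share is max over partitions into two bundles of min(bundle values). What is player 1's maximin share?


Step 1: Item values = 22, 47, 87
Step 2: Enumerate all 2-bundle partitions and take the smaller bundle:
  Partition 1: {22} vs {47,87} -> bundles 22, 134; min = 22
  Partition 2: {47} vs {22,87} -> bundles 47, 109; min = 47
  Partition 3: {87} vs {22,47} -> bundles 87, 69; min = 69
Step 3: MMS = max(22, 47, 69) = 69

69


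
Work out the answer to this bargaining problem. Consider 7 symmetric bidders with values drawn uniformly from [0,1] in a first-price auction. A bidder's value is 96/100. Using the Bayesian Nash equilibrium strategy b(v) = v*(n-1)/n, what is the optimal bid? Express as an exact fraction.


Step 1: The symmetric BNE bidding function is b(v) = v * (n-1) / n
Step 2: Substitute v = 24/25 and n = 7
Step 3: b = 24/25 * 6/7
Step 4: b = 144/175

144/175


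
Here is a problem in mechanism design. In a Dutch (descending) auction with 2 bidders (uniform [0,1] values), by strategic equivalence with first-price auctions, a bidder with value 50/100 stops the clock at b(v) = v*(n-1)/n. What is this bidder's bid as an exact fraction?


Step 1: Dutch auctions are strategically equivalent to first-price auctions
Step 2: The equilibrium bid is b(v) = v*(n-1)/n
Step 3: b = 1/2 * 1/2
Step 4: b = 1/4

1/4


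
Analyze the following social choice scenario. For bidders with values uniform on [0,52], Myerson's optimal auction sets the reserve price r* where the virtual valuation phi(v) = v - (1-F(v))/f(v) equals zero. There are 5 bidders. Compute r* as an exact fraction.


Step 1: For U[0,52], F(v) = v/52 and f(v) = 1/52
Step 2: phi(v) = v - (1 - v/52)/(1/52) = v - (52 - v) = 2v - 52
Step 3: Set phi(r*) = 0: 2r* - 52 = 0
Step 4: r* = 52/2 = 26 (the number of bidders n = 5 does not enter)

26


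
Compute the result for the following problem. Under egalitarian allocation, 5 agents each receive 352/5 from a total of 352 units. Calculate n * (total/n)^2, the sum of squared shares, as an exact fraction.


Step 1: Each agent's share = 352/5
Step 2: Square of each share = (352/5)^2 = 123904/25
Step 3: Sum of squares = 5 * 123904/25 = 123904/5

123904/5


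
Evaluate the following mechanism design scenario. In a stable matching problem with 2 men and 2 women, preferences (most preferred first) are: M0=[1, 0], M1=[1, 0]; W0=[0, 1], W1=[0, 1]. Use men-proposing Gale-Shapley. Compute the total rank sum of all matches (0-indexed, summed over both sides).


Step 1: Run Gale-Shapley (men propose, women hold best offer):
  M0 proposes to W1; she accepts
  M1 proposes to W1; rejected
  M1 proposes to W0; she accepts
Step 2: Final matching: W0-M1, W1-M0
Step 3: 0-indexed ranks (man's rank of his match, then woman's): 1 + 1 + 0 + 0
Step 4: Total rank sum = 2

2


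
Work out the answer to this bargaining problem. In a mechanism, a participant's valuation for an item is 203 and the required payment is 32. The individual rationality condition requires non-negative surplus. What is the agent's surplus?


Step 1: Surplus = value - payment = 203 - 32 = 171
Step 2: IR is satisfied (surplus >= 0)

171


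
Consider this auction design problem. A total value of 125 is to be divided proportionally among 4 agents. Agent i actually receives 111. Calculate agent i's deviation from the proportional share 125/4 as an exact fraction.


Step 1: Proportional share = 125/4
Step 2: Agent's actual allocation = 111
Step 3: Excess = 111 - 125/4 = 319/4

319/4


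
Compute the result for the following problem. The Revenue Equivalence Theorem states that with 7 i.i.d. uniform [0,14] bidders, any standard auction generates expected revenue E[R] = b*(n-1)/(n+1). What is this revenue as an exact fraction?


Step 1: By Revenue Equivalence, expected revenue = b*(n-1)/(n+1)
Step 2: Substituting n = 7, b = 14
Step 3: Revenue = 14*(7-1)/(7+1) = 14*6/8
Step 4: Revenue = 84/8 = 21/2

21/2


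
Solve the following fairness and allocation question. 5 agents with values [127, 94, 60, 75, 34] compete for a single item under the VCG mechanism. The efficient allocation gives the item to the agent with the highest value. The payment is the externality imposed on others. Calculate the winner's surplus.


Step 1: The winner is the agent with the highest value: agent 0 with value 127
Step 2: Values of other agents: [94, 60, 75, 34]
Step 3: VCG payment = max of others' values = 94
Step 4: Surplus = 127 - 94 = 33

33


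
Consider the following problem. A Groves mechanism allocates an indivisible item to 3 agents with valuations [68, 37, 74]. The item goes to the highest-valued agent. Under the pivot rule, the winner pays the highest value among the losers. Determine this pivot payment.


Step 1: The efficient winner is agent 2 with value 74
Step 2: Other agents' values: [68, 37]
Step 3: Pivot payment = max(others) = 68
Step 4: The winner pays 68

68


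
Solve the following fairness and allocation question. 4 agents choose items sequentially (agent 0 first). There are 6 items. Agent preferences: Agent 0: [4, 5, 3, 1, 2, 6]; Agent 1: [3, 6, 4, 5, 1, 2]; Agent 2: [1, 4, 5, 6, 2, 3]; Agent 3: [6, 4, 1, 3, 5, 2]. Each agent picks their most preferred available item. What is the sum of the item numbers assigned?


Step 1: Agent 0 picks item 4
Step 2: Agent 1 picks item 3
Step 3: Agent 2 picks item 1
Step 4: Agent 3 picks item 6
Step 5: Sum = 4 + 3 + 1 + 6 = 14

14


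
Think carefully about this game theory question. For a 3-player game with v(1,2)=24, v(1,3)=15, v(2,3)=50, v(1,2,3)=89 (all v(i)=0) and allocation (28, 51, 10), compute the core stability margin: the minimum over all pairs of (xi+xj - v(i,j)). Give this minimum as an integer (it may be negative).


Step 1: Slack for coalition (1,2): x1+x2 - v12 = 79 - 24 = 55
Step 2: Slack for coalition (1,3): x1+x3 - v13 = 38 - 15 = 23
Step 3: Slack for coalition (2,3): x2+x3 - v23 = 61 - 50 = 11
Step 4: Minimum slack = min(55, 23, 11) = 11, attained by (2,3); no pair can gain by deviating, so the allocation is in the core

11


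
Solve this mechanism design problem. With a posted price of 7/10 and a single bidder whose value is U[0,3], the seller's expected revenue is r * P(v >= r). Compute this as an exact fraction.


Step 1: Posted price r = 7/10, value support [0,3]
Step 2: P(v >= r) = (3 - 7/10)/3 = 23/30
Step 3: Expected revenue = r * P(v >= r) = 7/10 * 23/30
Step 4: Revenue = 161/300

161/300


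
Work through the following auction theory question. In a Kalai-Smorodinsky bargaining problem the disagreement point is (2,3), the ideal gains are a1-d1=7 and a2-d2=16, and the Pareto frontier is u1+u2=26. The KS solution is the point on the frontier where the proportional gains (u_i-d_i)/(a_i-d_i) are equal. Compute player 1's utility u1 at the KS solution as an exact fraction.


Step 1: At the KS point, (u1-d1)/r1 = (u2-d2)/r2 = t and u1+u2 = 26
Step 2: u1 = d1 + r1*t and u2 = d2 + r2*t, so (d1 + r1*t) + (d2 + r2*t) = 26
Step 3: t = (26 - 2 - 3)/(7 + 16) = 21/23
Step 4: u1 = d1 + r1*t = 2 + 7 * 21/23 = 193/23
Step 5: (Check: u2 = d2 + r2*t = 405/23; u1+u2 = 193/23 + 405/23 = 26, on the frontier.)

193/23


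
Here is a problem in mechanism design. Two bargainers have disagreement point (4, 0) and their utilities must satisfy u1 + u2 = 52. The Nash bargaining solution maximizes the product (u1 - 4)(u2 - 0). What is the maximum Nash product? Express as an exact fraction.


Step 1: The Nash solution splits surplus symmetrically above the disagreement point
Step 2: u1 = (total + d1 - d2)/2 = (52 + 4 - 0)/2 = 28
Step 3: u2 = (total - d1 + d2)/2 = (52 - 4 + 0)/2 = 24
Step 4: Nash product = (28 - 4) * (24 - 0)
Step 5: = 24 * 24 = 576

576


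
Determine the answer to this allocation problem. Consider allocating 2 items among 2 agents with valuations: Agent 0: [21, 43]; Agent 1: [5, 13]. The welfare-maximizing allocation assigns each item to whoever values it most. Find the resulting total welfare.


Step 1: For each item, find the maximum value among all agents.
Step 2: Item 0 -> Agent 0 (value 21)
Step 3: Item 1 -> Agent 0 (value 43)
Step 4: Total welfare = 21 + 43 = 64

64


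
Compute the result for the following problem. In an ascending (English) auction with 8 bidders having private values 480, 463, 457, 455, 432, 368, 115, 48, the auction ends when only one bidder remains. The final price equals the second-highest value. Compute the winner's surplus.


Step 1: Identify the highest value: 480
Step 2: Identify the second-highest value: 463
Step 3: The final price = second-highest value = 463
Step 4: Surplus = 480 - 463 = 17

17


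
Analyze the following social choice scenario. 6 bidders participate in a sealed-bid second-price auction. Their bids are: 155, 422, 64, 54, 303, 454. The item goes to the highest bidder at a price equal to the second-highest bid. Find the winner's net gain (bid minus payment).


Step 1: Sort bids in descending order: 454, 422, 303, 155, 64, 54
Step 2: The winning bid is the highest: 454
Step 3: The payment equals the second-highest bid: 422
Step 4: Surplus = winner's bid - payment = 454 - 422 = 32

32


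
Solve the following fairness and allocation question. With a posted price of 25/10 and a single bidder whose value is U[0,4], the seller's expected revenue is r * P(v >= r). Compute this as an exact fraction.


Step 1: Posted price r = 5/2, value support [0,4]
Step 2: P(v >= r) = (4 - 5/2)/4 = 3/8
Step 3: Expected revenue = r * P(v >= r) = 5/2 * 3/8
Step 4: Revenue = 15/16

15/16


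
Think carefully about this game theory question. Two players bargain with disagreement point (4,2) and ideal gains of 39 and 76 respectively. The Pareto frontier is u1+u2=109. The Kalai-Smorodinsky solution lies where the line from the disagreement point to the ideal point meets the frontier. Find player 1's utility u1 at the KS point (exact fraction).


Step 1: At the KS point, (u1-d1)/r1 = (u2-d2)/r2 = t and u1+u2 = 109
Step 2: u1 = d1 + r1*t and u2 = d2 + r2*t, so (d1 + r1*t) + (d2 + r2*t) = 109
Step 3: t = (109 - 4 - 2)/(39 + 76) = 103/115
Step 4: u1 = d1 + r1*t = 4 + 39 * 103/115 = 4477/115
Step 5: (Check: u2 = d2 + r2*t = 8058/115; u1+u2 = 4477/115 + 8058/115 = 109, on the frontier.)

4477/115


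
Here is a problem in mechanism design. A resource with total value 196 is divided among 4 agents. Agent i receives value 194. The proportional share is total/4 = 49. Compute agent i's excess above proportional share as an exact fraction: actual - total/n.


Step 1: Proportional share = 196/4 = 49
Step 2: Agent's actual allocation = 194
Step 3: Excess = 194 - 49 = 145

145


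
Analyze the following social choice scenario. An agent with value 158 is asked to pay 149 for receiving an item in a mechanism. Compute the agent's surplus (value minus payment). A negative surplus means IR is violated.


Step 1: Surplus = value - payment = 158 - 149 = 9
Step 2: IR is satisfied (surplus >= 0)

9


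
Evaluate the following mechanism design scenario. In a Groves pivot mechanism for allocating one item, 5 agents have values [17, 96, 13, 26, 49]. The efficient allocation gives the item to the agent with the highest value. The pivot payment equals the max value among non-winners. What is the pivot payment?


Step 1: The efficient winner is agent 1 with value 96
Step 2: Other agents' values: [17, 13, 26, 49]
Step 3: Pivot payment = max(others) = 49
Step 4: The winner pays 49

49


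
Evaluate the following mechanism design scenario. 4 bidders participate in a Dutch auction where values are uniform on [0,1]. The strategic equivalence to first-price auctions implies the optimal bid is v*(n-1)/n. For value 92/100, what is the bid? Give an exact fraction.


Step 1: Dutch auctions are strategically equivalent to first-price auctions
Step 2: The equilibrium bid is b(v) = v*(n-1)/n
Step 3: b = 23/25 * 3/4
Step 4: b = 69/100

69/100


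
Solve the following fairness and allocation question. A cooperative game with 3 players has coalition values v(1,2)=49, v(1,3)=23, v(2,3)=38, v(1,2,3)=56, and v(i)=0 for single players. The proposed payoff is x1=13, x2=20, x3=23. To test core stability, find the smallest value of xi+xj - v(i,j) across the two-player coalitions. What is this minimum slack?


Step 1: Slack for coalition (1,2): x1+x2 - v12 = 33 - 49 = -16
Step 2: Slack for coalition (1,3): x1+x3 - v13 = 36 - 23 = 13
Step 3: Slack for coalition (2,3): x2+x3 - v23 = 43 - 38 = 5
Step 4: Minimum slack = min(-16, 13, 5) = -16, attained by (1,2); coalition (1,2) can block (slack < 0), so the allocation is not in the core

-16


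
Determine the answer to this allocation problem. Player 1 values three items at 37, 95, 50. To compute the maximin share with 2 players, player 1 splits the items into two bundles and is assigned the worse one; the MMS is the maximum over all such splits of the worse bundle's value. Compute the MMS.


Step 1: Item values = 37, 95, 50
Step 2: Enumerate all 2-bundle partitions and take the smaller bundle:
  Partition 1: {37} vs {95,50} -> bundles 37, 145; min = 37
  Partition 2: {95} vs {37,50} -> bundles 95, 87; min = 87
  Partition 3: {50} vs {37,95} -> bundles 50, 132; min = 50
Step 3: MMS = max(37, 87, 50) = 87

87


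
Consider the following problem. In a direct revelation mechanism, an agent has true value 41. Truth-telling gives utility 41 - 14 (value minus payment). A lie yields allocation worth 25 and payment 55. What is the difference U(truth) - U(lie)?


Step 1: U(truth) = value - payment = 41 - 14 = 27
Step 2: U(lie) = allocation - payment = 25 - 55 = -30
Step 3: IC gap = 27 - (-30) = 57

57


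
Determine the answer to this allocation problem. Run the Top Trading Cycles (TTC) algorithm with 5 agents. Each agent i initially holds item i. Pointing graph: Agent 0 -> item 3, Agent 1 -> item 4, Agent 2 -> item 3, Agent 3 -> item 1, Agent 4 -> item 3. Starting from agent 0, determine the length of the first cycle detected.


Step 1: Trace the pointer graph from agent 0: 0 -> 3 -> 1 -> 4 -> 3
Step 2: A cycle is detected when we revisit agent 3
Step 3: The cycle is: 3 -> 1 -> 4 -> 3
Step 4: Cycle length = 3

3


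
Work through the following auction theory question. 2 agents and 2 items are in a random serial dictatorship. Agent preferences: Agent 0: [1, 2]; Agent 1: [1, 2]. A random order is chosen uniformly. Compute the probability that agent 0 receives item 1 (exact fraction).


Step 1: Agent 0 wants item 1
Step 2: There are 2 possible orderings of agents
Step 3: In 1 orderings, agent 0 gets item 1
Step 4: Probability = 1/2

1/2


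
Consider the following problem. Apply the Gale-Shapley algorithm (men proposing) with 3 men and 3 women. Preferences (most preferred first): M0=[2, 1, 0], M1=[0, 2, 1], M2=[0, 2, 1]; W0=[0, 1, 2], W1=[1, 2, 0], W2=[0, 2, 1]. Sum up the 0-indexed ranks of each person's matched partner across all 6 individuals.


Step 1: Run Gale-Shapley (men propose, women hold best offer):
  M0 proposes to W2; she accepts
  M1 proposes to W0; she accepts
  M2 proposes to W0; rejected
  M2 proposes to W2; rejected
  M2 proposes to W1; she accepts
Step 2: Final matching: W0-M1, W1-M2, W2-M0
Step 3: 0-indexed ranks (man's rank of his match, then woman's): 0 + 1 + 2 + 1 + 0 + 0
Step 4: Total rank sum = 4

4


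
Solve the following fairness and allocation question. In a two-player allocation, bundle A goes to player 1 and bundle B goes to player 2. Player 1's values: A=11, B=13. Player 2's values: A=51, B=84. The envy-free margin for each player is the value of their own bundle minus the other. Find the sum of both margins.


Step 1: Player 1's margin = v1(A) - v1(B) = 11 - 13 = -2
Step 2: Player 2's margin = v2(B) - v2(A) = 84 - 51 = 33
Step 3: Total margin = -2 + 33 = 31

31


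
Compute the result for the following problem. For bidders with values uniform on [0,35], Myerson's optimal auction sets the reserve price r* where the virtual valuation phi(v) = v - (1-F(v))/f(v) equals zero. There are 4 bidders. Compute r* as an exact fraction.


Step 1: For U[0,35], F(v) = v/35 and f(v) = 1/35
Step 2: phi(v) = v - (1 - v/35)/(1/35) = v - (35 - v) = 2v - 35
Step 3: Set phi(r*) = 0: 2r* - 35 = 0
Step 4: r* = 35/2 (the number of bidders n = 4 does not enter)

35/2


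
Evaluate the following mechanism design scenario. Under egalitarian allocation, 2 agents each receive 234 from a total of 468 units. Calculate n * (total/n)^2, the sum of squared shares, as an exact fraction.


Step 1: Each agent's share = 468/2 = 234
Step 2: Square of each share = (234)^2 = 54756
Step 3: Sum of squares = 2 * 54756 = 109512

109512


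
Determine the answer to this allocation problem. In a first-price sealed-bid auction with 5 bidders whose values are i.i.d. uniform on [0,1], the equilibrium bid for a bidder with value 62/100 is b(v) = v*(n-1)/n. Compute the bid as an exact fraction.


Step 1: The symmetric BNE bidding function is b(v) = v * (n-1) / n
Step 2: Substitute v = 31/50 and n = 5
Step 3: b = 31/50 * 4/5
Step 4: b = 62/125

62/125


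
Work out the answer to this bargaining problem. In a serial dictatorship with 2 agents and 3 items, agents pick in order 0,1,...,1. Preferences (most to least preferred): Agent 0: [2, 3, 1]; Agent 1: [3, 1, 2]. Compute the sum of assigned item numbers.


Step 1: Agent 0 picks item 2
Step 2: Agent 1 picks item 3
Step 3: Sum = 2 + 3 = 5

5


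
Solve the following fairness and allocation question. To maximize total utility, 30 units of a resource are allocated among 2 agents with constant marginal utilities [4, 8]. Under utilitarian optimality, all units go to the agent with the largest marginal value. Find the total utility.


Step 1: The marginal utilities are [4, 8]
Step 2: The highest marginal utility is 8
Step 3: All 30 units go to that agent
Step 4: Total utility = 8 * 30 = 240

240


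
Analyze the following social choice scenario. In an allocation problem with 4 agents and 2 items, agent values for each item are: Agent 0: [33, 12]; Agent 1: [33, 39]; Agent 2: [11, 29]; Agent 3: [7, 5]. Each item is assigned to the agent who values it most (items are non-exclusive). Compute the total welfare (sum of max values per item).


Step 1: For each item, find the maximum value among all agents.
Step 2: Item 0 -> Agent 0 (value 33)
Step 3: Item 1 -> Agent 1 (value 39)
Step 4: Total welfare = 33 + 39 = 72

72


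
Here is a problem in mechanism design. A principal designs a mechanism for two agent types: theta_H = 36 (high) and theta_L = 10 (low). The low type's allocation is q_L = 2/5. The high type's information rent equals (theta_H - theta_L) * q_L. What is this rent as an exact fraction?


Step 1: theta_H - theta_L = 36 - 10 = 26
Step 2: Information rent = (theta_H - theta_L) * q_L
Step 3: = 26 * 2/5
Step 4: = 52/5

52/5


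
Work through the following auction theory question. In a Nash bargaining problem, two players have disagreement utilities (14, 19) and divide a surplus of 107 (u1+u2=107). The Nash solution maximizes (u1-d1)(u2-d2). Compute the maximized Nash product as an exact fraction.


Step 1: The Nash solution splits surplus symmetrically above the disagreement point
Step 2: u1 = (total + d1 - d2)/2 = (107 + 14 - 19)/2 = 51
Step 3: u2 = (total - d1 + d2)/2 = (107 - 14 + 19)/2 = 56
Step 4: Nash product = (51 - 14) * (56 - 19)
Step 5: = 37 * 37 = 1369

1369


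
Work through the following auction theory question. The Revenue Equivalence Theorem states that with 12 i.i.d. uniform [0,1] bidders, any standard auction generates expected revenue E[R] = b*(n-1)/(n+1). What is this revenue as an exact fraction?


Step 1: By Revenue Equivalence, expected revenue = b*(n-1)/(n+1)
Step 2: Substituting n = 12, b = 1
Step 3: Revenue = 1*(12-1)/(12+1) = 1*11/13
Step 4: Revenue = 11/13

11/13


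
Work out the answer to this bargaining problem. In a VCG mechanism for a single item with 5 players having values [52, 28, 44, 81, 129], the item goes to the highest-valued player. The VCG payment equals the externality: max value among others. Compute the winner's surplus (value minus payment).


Step 1: The winner is the agent with the highest value: agent 4 with value 129
Step 2: Values of other agents: [52, 28, 44, 81]
Step 3: VCG payment = max of others' values = 81
Step 4: Surplus = 129 - 81 = 48

48


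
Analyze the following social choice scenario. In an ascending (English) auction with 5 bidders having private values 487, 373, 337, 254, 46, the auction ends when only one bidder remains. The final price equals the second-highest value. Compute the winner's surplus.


Step 1: Identify the highest value: 487
Step 2: Identify the second-highest value: 373
Step 3: The final price = second-highest value = 373
Step 4: Surplus = 487 - 373 = 114

114


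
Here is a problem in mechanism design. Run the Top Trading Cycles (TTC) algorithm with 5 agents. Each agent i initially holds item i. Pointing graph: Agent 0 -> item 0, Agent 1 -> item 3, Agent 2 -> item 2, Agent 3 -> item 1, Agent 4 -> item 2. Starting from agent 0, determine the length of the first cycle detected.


Step 1: Trace the pointer graph from agent 0: 0 -> 0
Step 2: A cycle is detected when we revisit agent 0
Step 3: The cycle is: 0 -> 0
Step 4: Cycle length = 1

1


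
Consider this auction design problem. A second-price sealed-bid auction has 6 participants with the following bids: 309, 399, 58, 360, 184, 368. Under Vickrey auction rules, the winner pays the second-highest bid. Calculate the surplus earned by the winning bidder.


Step 1: Sort bids in descending order: 399, 368, 360, 309, 184, 58
Step 2: The winning bid is the highest: 399
Step 3: The payment equals the second-highest bid: 368
Step 4: Surplus = winner's bid - payment = 399 - 368 = 31

31


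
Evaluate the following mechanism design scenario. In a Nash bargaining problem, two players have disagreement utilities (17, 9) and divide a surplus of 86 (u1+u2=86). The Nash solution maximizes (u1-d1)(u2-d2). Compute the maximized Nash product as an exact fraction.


Step 1: The Nash solution splits surplus symmetrically above the disagreement point
Step 2: u1 = (total + d1 - d2)/2 = (86 + 17 - 9)/2 = 47
Step 3: u2 = (total - d1 + d2)/2 = (86 - 17 + 9)/2 = 39
Step 4: Nash product = (47 - 17) * (39 - 9)
Step 5: = 30 * 30 = 900

900


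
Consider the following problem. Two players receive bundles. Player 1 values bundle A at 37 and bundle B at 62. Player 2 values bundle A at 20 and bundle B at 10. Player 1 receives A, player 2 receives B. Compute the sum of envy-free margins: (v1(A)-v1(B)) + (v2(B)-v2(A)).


Step 1: Player 1's margin = v1(A) - v1(B) = 37 - 62 = -25
Step 2: Player 2's margin = v2(B) - v2(A) = 10 - 20 = -10
Step 3: Total margin = -25 + -10 = -35

-35


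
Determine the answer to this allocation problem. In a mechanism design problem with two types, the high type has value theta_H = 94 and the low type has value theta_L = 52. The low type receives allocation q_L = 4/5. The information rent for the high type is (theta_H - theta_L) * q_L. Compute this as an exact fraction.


Step 1: theta_H - theta_L = 94 - 52 = 42
Step 2: Information rent = (theta_H - theta_L) * q_L
Step 3: = 42 * 4/5
Step 4: = 168/5

168/5


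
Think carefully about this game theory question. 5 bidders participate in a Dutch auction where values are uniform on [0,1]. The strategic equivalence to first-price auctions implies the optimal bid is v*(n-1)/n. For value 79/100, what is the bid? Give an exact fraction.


Step 1: Dutch auctions are strategically equivalent to first-price auctions
Step 2: The equilibrium bid is b(v) = v*(n-1)/n
Step 3: b = 79/100 * 4/5
Step 4: b = 79/125

79/125


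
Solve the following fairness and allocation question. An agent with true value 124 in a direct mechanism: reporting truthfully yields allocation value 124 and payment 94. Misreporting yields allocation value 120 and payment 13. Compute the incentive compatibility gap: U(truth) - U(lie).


Step 1: U(truth) = value - payment = 124 - 94 = 30
Step 2: U(lie) = allocation - payment = 120 - 13 = 107
Step 3: IC gap = 30 - 107 = -77

-77


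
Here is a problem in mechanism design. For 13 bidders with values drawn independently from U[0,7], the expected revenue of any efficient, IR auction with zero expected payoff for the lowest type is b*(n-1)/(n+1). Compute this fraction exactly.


Step 1: By Revenue Equivalence, expected revenue = b*(n-1)/(n+1)
Step 2: Substituting n = 13, b = 7
Step 3: Revenue = 7*(13-1)/(13+1) = 7*12/14
Step 4: Revenue = 84/14 = 6

6


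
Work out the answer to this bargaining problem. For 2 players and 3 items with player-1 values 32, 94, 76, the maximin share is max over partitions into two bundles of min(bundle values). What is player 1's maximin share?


Step 1: Item values = 32, 94, 76
Step 2: Enumerate all 2-bundle partitions and take the smaller bundle:
  Partition 1: {32} vs {94,76} -> bundles 32, 170; min = 32
  Partition 2: {94} vs {32,76} -> bundles 94, 108; min = 94
  Partition 3: {76} vs {32,94} -> bundles 76, 126; min = 76
Step 3: MMS = max(32, 94, 76) = 94

94


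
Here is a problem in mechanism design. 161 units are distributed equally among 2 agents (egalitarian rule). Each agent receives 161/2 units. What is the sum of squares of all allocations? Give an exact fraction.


Step 1: Each agent's share = 161/2
Step 2: Square of each share = (161/2)^2 = 25921/4
Step 3: Sum of squares = 2 * 25921/4 = 25921/2

25921/2


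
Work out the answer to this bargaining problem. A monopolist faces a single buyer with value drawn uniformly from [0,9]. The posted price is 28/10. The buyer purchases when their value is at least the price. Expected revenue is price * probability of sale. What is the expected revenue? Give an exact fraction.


Step 1: Posted price r = 14/5, value support [0,9]
Step 2: P(v >= r) = (9 - 14/5)/9 = 31/45
Step 3: Expected revenue = r * P(v >= r) = 14/5 * 31/45
Step 4: Revenue = 434/225

434/225


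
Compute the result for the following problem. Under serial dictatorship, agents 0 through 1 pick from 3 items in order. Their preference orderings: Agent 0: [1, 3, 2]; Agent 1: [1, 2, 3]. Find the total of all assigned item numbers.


Step 1: Agent 0 picks item 1
Step 2: Agent 1 picks item 2
Step 3: Sum = 1 + 2 = 3

3


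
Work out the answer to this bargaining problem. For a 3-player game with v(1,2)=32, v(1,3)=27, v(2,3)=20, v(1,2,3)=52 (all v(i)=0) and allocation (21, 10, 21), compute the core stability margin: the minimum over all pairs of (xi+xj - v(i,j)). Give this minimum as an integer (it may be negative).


Step 1: Slack for coalition (1,2): x1+x2 - v12 = 31 - 32 = -1
Step 2: Slack for coalition (1,3): x1+x3 - v13 = 42 - 27 = 15
Step 3: Slack for coalition (2,3): x2+x3 - v23 = 31 - 20 = 11
Step 4: Minimum slack = min(-1, 15, 11) = -1, attained by (1,2); coalition (1,2) can block (slack < 0), so the allocation is not in the core

-1


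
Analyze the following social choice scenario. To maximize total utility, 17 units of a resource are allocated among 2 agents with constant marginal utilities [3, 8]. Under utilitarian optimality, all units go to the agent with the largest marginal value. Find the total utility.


Step 1: The marginal utilities are [3, 8]
Step 2: The highest marginal utility is 8
Step 3: All 17 units go to that agent
Step 4: Total utility = 8 * 17 = 136

136


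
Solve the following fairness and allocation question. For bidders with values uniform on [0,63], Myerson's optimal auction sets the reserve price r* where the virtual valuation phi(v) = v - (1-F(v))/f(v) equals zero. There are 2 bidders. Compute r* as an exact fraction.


Step 1: For U[0,63], F(v) = v/63 and f(v) = 1/63
Step 2: phi(v) = v - (1 - v/63)/(1/63) = v - (63 - v) = 2v - 63
Step 3: Set phi(r*) = 0: 2r* - 63 = 0
Step 4: r* = 63/2 (the number of bidders n = 2 does not enter)

63/2


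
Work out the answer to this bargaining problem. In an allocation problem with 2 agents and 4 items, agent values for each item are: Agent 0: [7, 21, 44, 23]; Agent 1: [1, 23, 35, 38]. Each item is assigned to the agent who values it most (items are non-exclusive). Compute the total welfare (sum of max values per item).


Step 1: For each item, find the maximum value among all agents.
Step 2: Item 0 -> Agent 0 (value 7)
Step 3: Item 1 -> Agent 1 (value 23)
Step 4: Item 2 -> Agent 0 (value 44)
Step 5: Item 3 -> Agent 1 (value 38)
Step 6: Total welfare = 7 + 23 + 44 + 38 = 112

112


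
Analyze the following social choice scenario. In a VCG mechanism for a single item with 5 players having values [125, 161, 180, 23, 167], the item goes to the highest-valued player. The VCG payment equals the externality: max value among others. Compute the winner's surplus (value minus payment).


Step 1: The winner is the agent with the highest value: agent 2 with value 180
Step 2: Values of other agents: [125, 161, 23, 167]
Step 3: VCG payment = max of others' values = 167
Step 4: Surplus = 180 - 167 = 13

13


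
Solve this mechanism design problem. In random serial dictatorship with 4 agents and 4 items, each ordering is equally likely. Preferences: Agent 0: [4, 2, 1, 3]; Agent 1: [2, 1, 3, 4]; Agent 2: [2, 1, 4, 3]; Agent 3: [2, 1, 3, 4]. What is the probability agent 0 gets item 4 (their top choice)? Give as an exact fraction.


Step 1: Agent 0 wants item 4
Step 2: There are 24 possible orderings of agents
Step 3: In 22 orderings, agent 0 gets item 4
Step 4: Probability = 22/24 = 11/12

11/12


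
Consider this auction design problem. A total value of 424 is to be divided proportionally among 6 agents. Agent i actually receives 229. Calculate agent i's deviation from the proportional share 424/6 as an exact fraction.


Step 1: Proportional share = 424/6 = 212/3
Step 2: Agent's actual allocation = 229
Step 3: Excess = 229 - 212/3 = 475/3

475/3


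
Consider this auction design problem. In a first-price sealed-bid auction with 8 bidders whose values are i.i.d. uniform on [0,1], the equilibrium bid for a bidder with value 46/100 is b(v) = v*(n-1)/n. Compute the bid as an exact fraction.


Step 1: The symmetric BNE bidding function is b(v) = v * (n-1) / n
Step 2: Substitute v = 23/50 and n = 8
Step 3: b = 23/50 * 7/8
Step 4: b = 161/400

161/400


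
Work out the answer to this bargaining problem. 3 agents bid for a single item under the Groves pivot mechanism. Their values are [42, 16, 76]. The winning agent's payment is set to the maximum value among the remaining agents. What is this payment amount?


Step 1: The efficient winner is agent 2 with value 76
Step 2: Other agents' values: [42, 16]
Step 3: Pivot payment = max(others) = 42
Step 4: The winner pays 42

42


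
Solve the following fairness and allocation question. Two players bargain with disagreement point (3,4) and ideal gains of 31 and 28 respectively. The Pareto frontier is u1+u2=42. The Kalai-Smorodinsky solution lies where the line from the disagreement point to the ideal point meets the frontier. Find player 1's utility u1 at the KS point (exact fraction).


Step 1: At the KS point, (u1-d1)/r1 = (u2-d2)/r2 = t and u1+u2 = 42
Step 2: u1 = d1 + r1*t and u2 = d2 + r2*t, so (d1 + r1*t) + (d2 + r2*t) = 42
Step 3: t = (42 - 3 - 4)/(31 + 28) = 35/59
Step 4: u1 = d1 + r1*t = 3 + 31 * 35/59 = 1262/59
Step 5: (Check: u2 = d2 + r2*t = 1216/59; u1+u2 = 1262/59 + 1216/59 = 42, on the frontier.)

1262/59


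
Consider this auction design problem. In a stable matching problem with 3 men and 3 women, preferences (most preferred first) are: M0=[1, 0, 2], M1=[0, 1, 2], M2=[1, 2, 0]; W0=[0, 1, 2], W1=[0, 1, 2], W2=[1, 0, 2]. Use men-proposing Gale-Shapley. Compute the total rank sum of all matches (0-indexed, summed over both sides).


Step 1: Run Gale-Shapley (men propose, women hold best offer):
  M0 proposes to W1; she accepts
  M1 proposes to W0; she accepts
  M2 proposes to W1; rejected
  M2 proposes to W2; she accepts
Step 2: Final matching: W0-M1, W1-M0, W2-M2
Step 3: 0-indexed ranks (man's rank of his match, then woman's): 0 + 1 + 0 + 0 + 1 + 2
Step 4: Total rank sum = 4

4


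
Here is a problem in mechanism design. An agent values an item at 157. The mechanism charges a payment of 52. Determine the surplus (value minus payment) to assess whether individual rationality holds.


Step 1: Surplus = value - payment = 157 - 52 = 105
Step 2: IR is satisfied (surplus >= 0)

105


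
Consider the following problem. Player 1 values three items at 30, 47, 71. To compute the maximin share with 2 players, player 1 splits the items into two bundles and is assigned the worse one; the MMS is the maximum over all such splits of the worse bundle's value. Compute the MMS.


Step 1: Item values = 30, 47, 71
Step 2: Enumerate all 2-bundle partitions and take the smaller bundle:
  Partition 1: {30} vs {47,71} -> bundles 30, 118; min = 30
  Partition 2: {47} vs {30,71} -> bundles 47, 101; min = 47
  Partition 3: {71} vs {30,47} -> bundles 71, 77; min = 71
Step 3: MMS = max(30, 47, 71) = 71

71


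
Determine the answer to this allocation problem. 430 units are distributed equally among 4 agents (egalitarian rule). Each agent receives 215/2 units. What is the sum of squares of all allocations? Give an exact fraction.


Step 1: Each agent's share = 430/4 = 215/2
Step 2: Square of each share = (215/2)^2 = 46225/4
Step 3: Sum of squares = 4 * 46225/4 = 46225

46225


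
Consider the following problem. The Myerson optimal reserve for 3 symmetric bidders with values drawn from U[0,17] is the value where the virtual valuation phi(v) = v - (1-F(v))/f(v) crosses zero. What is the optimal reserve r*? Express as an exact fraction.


Step 1: For U[0,17], F(v) = v/17 and f(v) = 1/17
Step 2: phi(v) = v - (1 - v/17)/(1/17) = v - (17 - v) = 2v - 17
Step 3: Set phi(r*) = 0: 2r* - 17 = 0
Step 4: r* = 17/2 (the number of bidders n = 3 does not enter)

17/2


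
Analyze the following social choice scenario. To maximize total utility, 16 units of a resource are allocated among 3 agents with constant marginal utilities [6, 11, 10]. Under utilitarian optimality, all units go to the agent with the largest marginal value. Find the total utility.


Step 1: The marginal utilities are [6, 11, 10]
Step 2: The highest marginal utility is 11
Step 3: All 16 units go to that agent
Step 4: Total utility = 11 * 16 = 176

176


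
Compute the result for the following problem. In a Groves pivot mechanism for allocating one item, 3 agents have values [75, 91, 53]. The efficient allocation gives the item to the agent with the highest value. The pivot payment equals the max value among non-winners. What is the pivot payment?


Step 1: The efficient winner is agent 1 with value 91
Step 2: Other agents' values: [75, 53]
Step 3: Pivot payment = max(others) = 75
Step 4: The winner pays 75

75


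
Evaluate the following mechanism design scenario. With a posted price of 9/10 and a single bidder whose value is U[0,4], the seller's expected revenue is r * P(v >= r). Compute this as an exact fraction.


Step 1: Posted price r = 9/10, value support [0,4]
Step 2: P(v >= r) = (4 - 9/10)/4 = 31/40
Step 3: Expected revenue = r * P(v >= r) = 9/10 * 31/40
Step 4: Revenue = 279/400

279/400


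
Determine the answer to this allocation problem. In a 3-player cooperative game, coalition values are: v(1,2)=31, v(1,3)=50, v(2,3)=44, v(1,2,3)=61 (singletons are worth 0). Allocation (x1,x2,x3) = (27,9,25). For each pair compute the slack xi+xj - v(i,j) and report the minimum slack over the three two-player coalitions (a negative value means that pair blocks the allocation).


Step 1: Slack for coalition (1,2): x1+x2 - v12 = 36 - 31 = 5
Step 2: Slack for coalition (1,3): x1+x3 - v13 = 52 - 50 = 2
Step 3: Slack for coalition (2,3): x2+x3 - v23 = 34 - 44 = -10
Step 4: Minimum slack = min(5, 2, -10) = -10, attained by (2,3); coalition (2,3) can block (slack < 0), so the allocation is not in the core

-10


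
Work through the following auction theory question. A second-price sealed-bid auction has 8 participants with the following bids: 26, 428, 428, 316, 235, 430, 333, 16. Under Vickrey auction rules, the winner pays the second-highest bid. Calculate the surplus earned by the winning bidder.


Step 1: Sort bids in descending order: 430, 428, 428, 333, 316, 235, 26, 16
Step 2: The winning bid is the highest: 430
Step 3: The payment equals the second-highest bid: 428
Step 4: Surplus = winner's bid - payment = 430 - 428 = 2

2


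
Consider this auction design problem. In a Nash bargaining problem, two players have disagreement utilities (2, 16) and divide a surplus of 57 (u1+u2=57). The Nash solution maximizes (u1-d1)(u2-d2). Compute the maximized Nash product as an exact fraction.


Step 1: The Nash solution splits surplus symmetrically above the disagreement point
Step 2: u1 = (total + d1 - d2)/2 = (57 + 2 - 16)/2 = 43/2
Step 3: u2 = (total - d1 + d2)/2 = (57 - 2 + 16)/2 = 71/2
Step 4: Nash product = (43/2 - 2) * (71/2 - 16)
Step 5: = 39/2 * 39/2 = 1521/4

1521/4


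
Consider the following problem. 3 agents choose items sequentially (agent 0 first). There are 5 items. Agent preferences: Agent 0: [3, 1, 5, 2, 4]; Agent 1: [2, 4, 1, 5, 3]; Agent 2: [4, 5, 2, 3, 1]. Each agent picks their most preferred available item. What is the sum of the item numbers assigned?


Step 1: Agent 0 picks item 3
Step 2: Agent 1 picks item 2
Step 3: Agent 2 picks item 4
Step 4: Sum = 3 + 2 + 4 = 9

9


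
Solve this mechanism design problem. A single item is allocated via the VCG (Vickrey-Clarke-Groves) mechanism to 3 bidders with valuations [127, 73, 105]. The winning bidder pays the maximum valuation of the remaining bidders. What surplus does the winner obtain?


Step 1: The winner is the agent with the highest value: agent 0 with value 127
Step 2: Values of other agents: [73, 105]
Step 3: VCG payment = max of others' values = 105
Step 4: Surplus = 127 - 105 = 22

22


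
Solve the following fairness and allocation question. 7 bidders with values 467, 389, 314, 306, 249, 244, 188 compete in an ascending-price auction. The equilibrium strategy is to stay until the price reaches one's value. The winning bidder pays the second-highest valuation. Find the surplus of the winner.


Step 1: Identify the highest value: 467
Step 2: Identify the second-highest value: 389
Step 3: The final price = second-highest value = 389
Step 4: Surplus = 467 - 389 = 78

78
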